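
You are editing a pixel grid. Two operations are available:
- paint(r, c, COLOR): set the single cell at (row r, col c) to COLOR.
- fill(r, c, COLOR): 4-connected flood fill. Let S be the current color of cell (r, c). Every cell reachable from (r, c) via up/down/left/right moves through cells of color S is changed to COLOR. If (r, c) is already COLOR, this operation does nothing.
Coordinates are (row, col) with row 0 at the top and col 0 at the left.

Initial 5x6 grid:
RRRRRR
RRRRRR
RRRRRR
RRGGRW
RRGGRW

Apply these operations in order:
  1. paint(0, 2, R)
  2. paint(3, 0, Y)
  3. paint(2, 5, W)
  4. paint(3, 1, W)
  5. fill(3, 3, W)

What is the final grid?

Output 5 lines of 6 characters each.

After op 1 paint(0,2,R):
RRRRRR
RRRRRR
RRRRRR
RRGGRW
RRGGRW
After op 2 paint(3,0,Y):
RRRRRR
RRRRRR
RRRRRR
YRGGRW
RRGGRW
After op 3 paint(2,5,W):
RRRRRR
RRRRRR
RRRRRW
YRGGRW
RRGGRW
After op 4 paint(3,1,W):
RRRRRR
RRRRRR
RRRRRW
YWGGRW
RRGGRW
After op 5 fill(3,3,W) [4 cells changed]:
RRRRRR
RRRRRR
RRRRRW
YWWWRW
RRWWRW

Answer: RRRRRR
RRRRRR
RRRRRW
YWWWRW
RRWWRW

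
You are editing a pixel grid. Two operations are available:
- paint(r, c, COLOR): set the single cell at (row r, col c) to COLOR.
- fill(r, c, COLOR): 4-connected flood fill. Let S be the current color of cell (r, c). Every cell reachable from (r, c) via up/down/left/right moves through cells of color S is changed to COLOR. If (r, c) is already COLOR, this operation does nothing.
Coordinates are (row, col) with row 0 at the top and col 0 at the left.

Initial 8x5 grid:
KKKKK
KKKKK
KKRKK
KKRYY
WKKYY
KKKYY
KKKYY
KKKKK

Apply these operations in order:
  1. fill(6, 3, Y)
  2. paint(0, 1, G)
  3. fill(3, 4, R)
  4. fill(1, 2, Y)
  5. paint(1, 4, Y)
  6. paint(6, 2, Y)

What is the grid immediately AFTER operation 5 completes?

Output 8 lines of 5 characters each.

Answer: YGYYY
YYYYY
YYRYY
YYRRR
WYYRR
YYYRR
YYYRR
YYYYY

Derivation:
After op 1 fill(6,3,Y) [0 cells changed]:
KKKKK
KKKKK
KKRKK
KKRYY
WKKYY
KKKYY
KKKYY
KKKKK
After op 2 paint(0,1,G):
KGKKK
KKKKK
KKRKK
KKRYY
WKKYY
KKKYY
KKKYY
KKKKK
After op 3 fill(3,4,R) [8 cells changed]:
KGKKK
KKKKK
KKRKK
KKRRR
WKKRR
KKKRR
KKKRR
KKKKK
After op 4 fill(1,2,Y) [28 cells changed]:
YGYYY
YYYYY
YYRYY
YYRRR
WYYRR
YYYRR
YYYRR
YYYYY
After op 5 paint(1,4,Y):
YGYYY
YYYYY
YYRYY
YYRRR
WYYRR
YYYRR
YYYRR
YYYYY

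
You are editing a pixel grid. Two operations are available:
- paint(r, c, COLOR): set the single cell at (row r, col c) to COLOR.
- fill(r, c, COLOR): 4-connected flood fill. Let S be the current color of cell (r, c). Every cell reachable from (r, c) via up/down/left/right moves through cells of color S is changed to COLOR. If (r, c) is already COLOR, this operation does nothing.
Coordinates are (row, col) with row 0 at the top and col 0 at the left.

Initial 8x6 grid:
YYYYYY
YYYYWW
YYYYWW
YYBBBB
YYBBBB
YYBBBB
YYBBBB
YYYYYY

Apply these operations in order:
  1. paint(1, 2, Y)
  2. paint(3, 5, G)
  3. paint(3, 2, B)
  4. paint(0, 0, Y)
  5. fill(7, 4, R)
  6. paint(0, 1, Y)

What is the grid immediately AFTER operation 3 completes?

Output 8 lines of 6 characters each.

Answer: YYYYYY
YYYYWW
YYYYWW
YYBBBG
YYBBBB
YYBBBB
YYBBBB
YYYYYY

Derivation:
After op 1 paint(1,2,Y):
YYYYYY
YYYYWW
YYYYWW
YYBBBB
YYBBBB
YYBBBB
YYBBBB
YYYYYY
After op 2 paint(3,5,G):
YYYYYY
YYYYWW
YYYYWW
YYBBBG
YYBBBB
YYBBBB
YYBBBB
YYYYYY
After op 3 paint(3,2,B):
YYYYYY
YYYYWW
YYYYWW
YYBBBG
YYBBBB
YYBBBB
YYBBBB
YYYYYY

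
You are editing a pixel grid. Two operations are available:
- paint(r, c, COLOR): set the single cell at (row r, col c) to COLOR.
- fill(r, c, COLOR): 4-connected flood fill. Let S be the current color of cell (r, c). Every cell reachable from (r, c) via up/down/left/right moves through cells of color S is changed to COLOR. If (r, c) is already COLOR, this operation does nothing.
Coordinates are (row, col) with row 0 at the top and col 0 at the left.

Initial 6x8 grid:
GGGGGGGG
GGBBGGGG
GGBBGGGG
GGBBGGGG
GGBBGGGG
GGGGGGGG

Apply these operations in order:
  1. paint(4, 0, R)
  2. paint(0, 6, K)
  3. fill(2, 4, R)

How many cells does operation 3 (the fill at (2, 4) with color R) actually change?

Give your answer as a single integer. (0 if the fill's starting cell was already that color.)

Answer: 38

Derivation:
After op 1 paint(4,0,R):
GGGGGGGG
GGBBGGGG
GGBBGGGG
GGBBGGGG
RGBBGGGG
GGGGGGGG
After op 2 paint(0,6,K):
GGGGGGKG
GGBBGGGG
GGBBGGGG
GGBBGGGG
RGBBGGGG
GGGGGGGG
After op 3 fill(2,4,R) [38 cells changed]:
RRRRRRKR
RRBBRRRR
RRBBRRRR
RRBBRRRR
RRBBRRRR
RRRRRRRR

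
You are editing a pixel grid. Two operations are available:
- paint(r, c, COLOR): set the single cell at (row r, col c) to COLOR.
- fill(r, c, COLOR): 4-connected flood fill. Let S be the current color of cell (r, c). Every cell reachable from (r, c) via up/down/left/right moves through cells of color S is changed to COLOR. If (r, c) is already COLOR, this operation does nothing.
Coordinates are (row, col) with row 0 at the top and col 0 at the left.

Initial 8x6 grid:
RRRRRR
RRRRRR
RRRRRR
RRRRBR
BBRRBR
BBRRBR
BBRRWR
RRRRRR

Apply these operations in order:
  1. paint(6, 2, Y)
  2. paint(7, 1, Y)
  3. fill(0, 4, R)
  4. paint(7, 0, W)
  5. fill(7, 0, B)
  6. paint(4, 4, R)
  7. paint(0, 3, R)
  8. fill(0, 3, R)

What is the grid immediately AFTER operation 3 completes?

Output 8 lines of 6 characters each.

Answer: RRRRRR
RRRRRR
RRRRRR
RRRRBR
BBRRBR
BBRRBR
BBYRWR
RYRRRR

Derivation:
After op 1 paint(6,2,Y):
RRRRRR
RRRRRR
RRRRRR
RRRRBR
BBRRBR
BBRRBR
BBYRWR
RRRRRR
After op 2 paint(7,1,Y):
RRRRRR
RRRRRR
RRRRRR
RRRRBR
BBRRBR
BBRRBR
BBYRWR
RYRRRR
After op 3 fill(0,4,R) [0 cells changed]:
RRRRRR
RRRRRR
RRRRRR
RRRRBR
BBRRBR
BBRRBR
BBYRWR
RYRRRR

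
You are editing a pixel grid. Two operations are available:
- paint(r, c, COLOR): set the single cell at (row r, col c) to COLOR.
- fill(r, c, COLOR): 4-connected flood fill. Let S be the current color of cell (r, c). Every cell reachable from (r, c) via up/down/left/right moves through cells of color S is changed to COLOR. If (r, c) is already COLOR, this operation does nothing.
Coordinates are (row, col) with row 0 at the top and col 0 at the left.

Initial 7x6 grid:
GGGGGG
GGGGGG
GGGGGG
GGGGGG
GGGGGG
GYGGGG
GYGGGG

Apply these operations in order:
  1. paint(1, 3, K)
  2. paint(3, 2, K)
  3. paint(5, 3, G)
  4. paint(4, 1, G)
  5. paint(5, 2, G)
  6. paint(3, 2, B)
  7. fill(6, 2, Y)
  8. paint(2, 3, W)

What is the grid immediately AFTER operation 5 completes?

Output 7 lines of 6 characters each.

After op 1 paint(1,3,K):
GGGGGG
GGGKGG
GGGGGG
GGGGGG
GGGGGG
GYGGGG
GYGGGG
After op 2 paint(3,2,K):
GGGGGG
GGGKGG
GGGGGG
GGKGGG
GGGGGG
GYGGGG
GYGGGG
After op 3 paint(5,3,G):
GGGGGG
GGGKGG
GGGGGG
GGKGGG
GGGGGG
GYGGGG
GYGGGG
After op 4 paint(4,1,G):
GGGGGG
GGGKGG
GGGGGG
GGKGGG
GGGGGG
GYGGGG
GYGGGG
After op 5 paint(5,2,G):
GGGGGG
GGGKGG
GGGGGG
GGKGGG
GGGGGG
GYGGGG
GYGGGG

Answer: GGGGGG
GGGKGG
GGGGGG
GGKGGG
GGGGGG
GYGGGG
GYGGGG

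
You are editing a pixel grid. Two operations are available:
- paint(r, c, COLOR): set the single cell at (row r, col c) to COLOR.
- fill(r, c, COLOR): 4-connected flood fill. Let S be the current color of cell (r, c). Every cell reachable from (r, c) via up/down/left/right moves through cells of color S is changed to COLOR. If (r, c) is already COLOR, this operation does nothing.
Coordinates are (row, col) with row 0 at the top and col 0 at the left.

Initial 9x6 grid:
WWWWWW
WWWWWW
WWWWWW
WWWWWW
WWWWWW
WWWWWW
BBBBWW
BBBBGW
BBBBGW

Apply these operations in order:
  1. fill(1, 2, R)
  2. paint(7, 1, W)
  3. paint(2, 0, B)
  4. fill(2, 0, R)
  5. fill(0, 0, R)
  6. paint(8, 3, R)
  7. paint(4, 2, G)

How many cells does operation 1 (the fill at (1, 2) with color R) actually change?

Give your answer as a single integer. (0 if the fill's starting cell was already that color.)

Answer: 40

Derivation:
After op 1 fill(1,2,R) [40 cells changed]:
RRRRRR
RRRRRR
RRRRRR
RRRRRR
RRRRRR
RRRRRR
BBBBRR
BBBBGR
BBBBGR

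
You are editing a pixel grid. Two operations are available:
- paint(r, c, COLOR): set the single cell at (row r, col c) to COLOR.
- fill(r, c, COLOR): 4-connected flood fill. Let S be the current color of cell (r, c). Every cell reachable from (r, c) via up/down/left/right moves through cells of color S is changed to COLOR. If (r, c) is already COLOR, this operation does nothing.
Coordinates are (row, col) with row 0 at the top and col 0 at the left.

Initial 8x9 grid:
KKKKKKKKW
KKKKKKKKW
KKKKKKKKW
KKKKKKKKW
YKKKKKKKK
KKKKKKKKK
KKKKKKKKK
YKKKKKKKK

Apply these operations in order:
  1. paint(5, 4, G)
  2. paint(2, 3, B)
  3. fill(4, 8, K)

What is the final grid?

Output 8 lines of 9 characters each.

After op 1 paint(5,4,G):
KKKKKKKKW
KKKKKKKKW
KKKKKKKKW
KKKKKKKKW
YKKKKKKKK
KKKKGKKKK
KKKKKKKKK
YKKKKKKKK
After op 2 paint(2,3,B):
KKKKKKKKW
KKKKKKKKW
KKKBKKKKW
KKKKKKKKW
YKKKKKKKK
KKKKGKKKK
KKKKKKKKK
YKKKKKKKK
After op 3 fill(4,8,K) [0 cells changed]:
KKKKKKKKW
KKKKKKKKW
KKKBKKKKW
KKKKKKKKW
YKKKKKKKK
KKKKGKKKK
KKKKKKKKK
YKKKKKKKK

Answer: KKKKKKKKW
KKKKKKKKW
KKKBKKKKW
KKKKKKKKW
YKKKKKKKK
KKKKGKKKK
KKKKKKKKK
YKKKKKKKK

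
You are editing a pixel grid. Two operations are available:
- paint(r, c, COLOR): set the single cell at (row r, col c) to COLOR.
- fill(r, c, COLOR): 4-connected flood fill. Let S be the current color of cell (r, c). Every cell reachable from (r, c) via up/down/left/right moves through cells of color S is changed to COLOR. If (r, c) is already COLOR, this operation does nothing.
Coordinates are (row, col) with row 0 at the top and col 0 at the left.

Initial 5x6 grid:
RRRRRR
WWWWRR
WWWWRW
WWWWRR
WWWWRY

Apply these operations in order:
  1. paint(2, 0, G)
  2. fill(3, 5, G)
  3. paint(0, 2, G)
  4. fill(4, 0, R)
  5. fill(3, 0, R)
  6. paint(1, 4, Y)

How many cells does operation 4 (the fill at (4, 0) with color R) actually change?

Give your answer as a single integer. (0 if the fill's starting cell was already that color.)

After op 1 paint(2,0,G):
RRRRRR
WWWWRR
GWWWRW
WWWWRR
WWWWRY
After op 2 fill(3,5,G) [12 cells changed]:
GGGGGG
WWWWGG
GWWWGW
WWWWGG
WWWWGY
After op 3 paint(0,2,G):
GGGGGG
WWWWGG
GWWWGW
WWWWGG
WWWWGY
After op 4 fill(4,0,R) [15 cells changed]:
GGGGGG
RRRRGG
GRRRGW
RRRRGG
RRRRGY

Answer: 15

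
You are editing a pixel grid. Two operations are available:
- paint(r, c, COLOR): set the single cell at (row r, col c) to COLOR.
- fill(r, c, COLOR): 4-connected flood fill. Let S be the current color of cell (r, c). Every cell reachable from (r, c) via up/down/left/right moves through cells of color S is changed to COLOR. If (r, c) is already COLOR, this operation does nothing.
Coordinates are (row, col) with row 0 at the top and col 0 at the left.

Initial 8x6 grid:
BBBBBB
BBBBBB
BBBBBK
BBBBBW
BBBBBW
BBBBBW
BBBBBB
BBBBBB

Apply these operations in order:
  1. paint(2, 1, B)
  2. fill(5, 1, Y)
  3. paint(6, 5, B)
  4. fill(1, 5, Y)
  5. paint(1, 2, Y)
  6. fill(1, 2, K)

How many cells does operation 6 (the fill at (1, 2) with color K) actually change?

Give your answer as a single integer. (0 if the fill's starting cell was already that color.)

After op 1 paint(2,1,B):
BBBBBB
BBBBBB
BBBBBK
BBBBBW
BBBBBW
BBBBBW
BBBBBB
BBBBBB
After op 2 fill(5,1,Y) [44 cells changed]:
YYYYYY
YYYYYY
YYYYYK
YYYYYW
YYYYYW
YYYYYW
YYYYYY
YYYYYY
After op 3 paint(6,5,B):
YYYYYY
YYYYYY
YYYYYK
YYYYYW
YYYYYW
YYYYYW
YYYYYB
YYYYYY
After op 4 fill(1,5,Y) [0 cells changed]:
YYYYYY
YYYYYY
YYYYYK
YYYYYW
YYYYYW
YYYYYW
YYYYYB
YYYYYY
After op 5 paint(1,2,Y):
YYYYYY
YYYYYY
YYYYYK
YYYYYW
YYYYYW
YYYYYW
YYYYYB
YYYYYY
After op 6 fill(1,2,K) [43 cells changed]:
KKKKKK
KKKKKK
KKKKKK
KKKKKW
KKKKKW
KKKKKW
KKKKKB
KKKKKK

Answer: 43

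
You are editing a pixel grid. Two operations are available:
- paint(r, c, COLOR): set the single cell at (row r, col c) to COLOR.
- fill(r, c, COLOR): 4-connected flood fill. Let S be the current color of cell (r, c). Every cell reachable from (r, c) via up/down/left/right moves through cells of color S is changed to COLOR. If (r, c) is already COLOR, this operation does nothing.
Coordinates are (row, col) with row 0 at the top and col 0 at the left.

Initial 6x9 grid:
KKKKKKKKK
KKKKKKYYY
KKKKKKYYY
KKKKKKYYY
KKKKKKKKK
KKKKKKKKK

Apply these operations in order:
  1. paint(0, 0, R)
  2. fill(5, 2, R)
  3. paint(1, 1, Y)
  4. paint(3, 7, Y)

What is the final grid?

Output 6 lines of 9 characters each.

Answer: RRRRRRRRR
RYRRRRYYY
RRRRRRYYY
RRRRRRYYY
RRRRRRRRR
RRRRRRRRR

Derivation:
After op 1 paint(0,0,R):
RKKKKKKKK
KKKKKKYYY
KKKKKKYYY
KKKKKKYYY
KKKKKKKKK
KKKKKKKKK
After op 2 fill(5,2,R) [44 cells changed]:
RRRRRRRRR
RRRRRRYYY
RRRRRRYYY
RRRRRRYYY
RRRRRRRRR
RRRRRRRRR
After op 3 paint(1,1,Y):
RRRRRRRRR
RYRRRRYYY
RRRRRRYYY
RRRRRRYYY
RRRRRRRRR
RRRRRRRRR
After op 4 paint(3,7,Y):
RRRRRRRRR
RYRRRRYYY
RRRRRRYYY
RRRRRRYYY
RRRRRRRRR
RRRRRRRRR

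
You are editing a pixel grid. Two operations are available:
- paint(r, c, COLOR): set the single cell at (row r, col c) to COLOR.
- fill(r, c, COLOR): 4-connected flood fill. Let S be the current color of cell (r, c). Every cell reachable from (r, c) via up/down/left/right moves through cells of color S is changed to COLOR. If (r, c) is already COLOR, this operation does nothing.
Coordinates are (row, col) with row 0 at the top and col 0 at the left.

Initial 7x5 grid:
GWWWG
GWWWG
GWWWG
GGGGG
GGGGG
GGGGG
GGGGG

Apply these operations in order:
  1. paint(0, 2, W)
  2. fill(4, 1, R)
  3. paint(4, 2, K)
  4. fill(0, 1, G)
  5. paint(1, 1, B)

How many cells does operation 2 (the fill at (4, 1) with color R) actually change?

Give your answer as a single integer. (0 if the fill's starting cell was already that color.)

After op 1 paint(0,2,W):
GWWWG
GWWWG
GWWWG
GGGGG
GGGGG
GGGGG
GGGGG
After op 2 fill(4,1,R) [26 cells changed]:
RWWWR
RWWWR
RWWWR
RRRRR
RRRRR
RRRRR
RRRRR

Answer: 26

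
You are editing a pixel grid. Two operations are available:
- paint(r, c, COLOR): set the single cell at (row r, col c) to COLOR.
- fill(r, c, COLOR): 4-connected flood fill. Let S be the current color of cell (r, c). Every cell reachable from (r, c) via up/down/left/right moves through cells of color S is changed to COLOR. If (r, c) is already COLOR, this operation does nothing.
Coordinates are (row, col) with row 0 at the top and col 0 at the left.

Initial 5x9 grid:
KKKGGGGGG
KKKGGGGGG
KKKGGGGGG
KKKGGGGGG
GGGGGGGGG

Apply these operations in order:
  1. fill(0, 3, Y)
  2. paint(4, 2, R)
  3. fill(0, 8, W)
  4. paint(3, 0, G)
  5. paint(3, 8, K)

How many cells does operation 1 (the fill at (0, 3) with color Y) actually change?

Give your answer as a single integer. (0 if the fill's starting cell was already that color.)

Answer: 33

Derivation:
After op 1 fill(0,3,Y) [33 cells changed]:
KKKYYYYYY
KKKYYYYYY
KKKYYYYYY
KKKYYYYYY
YYYYYYYYY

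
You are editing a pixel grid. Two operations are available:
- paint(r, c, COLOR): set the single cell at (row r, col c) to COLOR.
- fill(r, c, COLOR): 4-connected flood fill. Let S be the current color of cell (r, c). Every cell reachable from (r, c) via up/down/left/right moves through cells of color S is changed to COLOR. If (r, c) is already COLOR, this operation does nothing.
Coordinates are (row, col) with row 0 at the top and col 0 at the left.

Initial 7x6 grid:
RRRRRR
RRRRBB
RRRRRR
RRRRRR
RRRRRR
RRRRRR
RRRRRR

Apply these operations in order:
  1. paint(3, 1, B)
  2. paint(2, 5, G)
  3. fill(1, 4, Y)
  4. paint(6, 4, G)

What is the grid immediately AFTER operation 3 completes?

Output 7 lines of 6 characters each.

After op 1 paint(3,1,B):
RRRRRR
RRRRBB
RRRRRR
RBRRRR
RRRRRR
RRRRRR
RRRRRR
After op 2 paint(2,5,G):
RRRRRR
RRRRBB
RRRRRG
RBRRRR
RRRRRR
RRRRRR
RRRRRR
After op 3 fill(1,4,Y) [2 cells changed]:
RRRRRR
RRRRYY
RRRRRG
RBRRRR
RRRRRR
RRRRRR
RRRRRR

Answer: RRRRRR
RRRRYY
RRRRRG
RBRRRR
RRRRRR
RRRRRR
RRRRRR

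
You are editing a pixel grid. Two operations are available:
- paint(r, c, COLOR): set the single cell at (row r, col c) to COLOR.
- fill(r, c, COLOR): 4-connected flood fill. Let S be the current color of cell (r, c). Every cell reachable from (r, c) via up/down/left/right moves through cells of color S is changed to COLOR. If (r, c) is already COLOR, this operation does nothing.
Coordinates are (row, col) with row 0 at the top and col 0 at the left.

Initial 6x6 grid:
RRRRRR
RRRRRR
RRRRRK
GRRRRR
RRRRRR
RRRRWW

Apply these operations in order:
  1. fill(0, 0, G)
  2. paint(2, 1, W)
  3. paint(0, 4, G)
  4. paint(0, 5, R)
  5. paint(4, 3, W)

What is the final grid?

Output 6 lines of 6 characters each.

After op 1 fill(0,0,G) [32 cells changed]:
GGGGGG
GGGGGG
GGGGGK
GGGGGG
GGGGGG
GGGGWW
After op 2 paint(2,1,W):
GGGGGG
GGGGGG
GWGGGK
GGGGGG
GGGGGG
GGGGWW
After op 3 paint(0,4,G):
GGGGGG
GGGGGG
GWGGGK
GGGGGG
GGGGGG
GGGGWW
After op 4 paint(0,5,R):
GGGGGR
GGGGGG
GWGGGK
GGGGGG
GGGGGG
GGGGWW
After op 5 paint(4,3,W):
GGGGGR
GGGGGG
GWGGGK
GGGGGG
GGGWGG
GGGGWW

Answer: GGGGGR
GGGGGG
GWGGGK
GGGGGG
GGGWGG
GGGGWW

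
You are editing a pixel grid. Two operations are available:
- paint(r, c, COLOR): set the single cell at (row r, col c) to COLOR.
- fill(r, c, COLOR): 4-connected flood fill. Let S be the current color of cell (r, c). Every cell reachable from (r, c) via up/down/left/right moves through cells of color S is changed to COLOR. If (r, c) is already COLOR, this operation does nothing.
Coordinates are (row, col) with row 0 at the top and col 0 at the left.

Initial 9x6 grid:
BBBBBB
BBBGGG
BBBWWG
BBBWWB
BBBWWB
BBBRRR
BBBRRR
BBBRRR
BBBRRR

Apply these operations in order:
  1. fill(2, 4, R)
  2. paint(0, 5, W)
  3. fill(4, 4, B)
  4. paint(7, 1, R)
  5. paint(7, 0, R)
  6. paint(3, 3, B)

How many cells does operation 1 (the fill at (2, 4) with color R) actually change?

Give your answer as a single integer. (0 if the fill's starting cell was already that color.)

After op 1 fill(2,4,R) [6 cells changed]:
BBBBBB
BBBGGG
BBBRRG
BBBRRB
BBBRRB
BBBRRR
BBBRRR
BBBRRR
BBBRRR

Answer: 6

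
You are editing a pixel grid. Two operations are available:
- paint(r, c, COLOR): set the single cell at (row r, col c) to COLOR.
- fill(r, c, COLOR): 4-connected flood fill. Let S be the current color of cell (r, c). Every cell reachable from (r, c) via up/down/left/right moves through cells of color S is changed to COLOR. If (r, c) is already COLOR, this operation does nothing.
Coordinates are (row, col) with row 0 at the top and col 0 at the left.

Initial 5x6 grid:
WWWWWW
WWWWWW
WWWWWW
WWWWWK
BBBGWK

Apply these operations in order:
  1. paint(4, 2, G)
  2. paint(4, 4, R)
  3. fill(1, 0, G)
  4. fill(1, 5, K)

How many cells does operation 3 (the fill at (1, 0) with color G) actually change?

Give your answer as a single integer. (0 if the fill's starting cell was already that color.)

Answer: 23

Derivation:
After op 1 paint(4,2,G):
WWWWWW
WWWWWW
WWWWWW
WWWWWK
BBGGWK
After op 2 paint(4,4,R):
WWWWWW
WWWWWW
WWWWWW
WWWWWK
BBGGRK
After op 3 fill(1,0,G) [23 cells changed]:
GGGGGG
GGGGGG
GGGGGG
GGGGGK
BBGGRK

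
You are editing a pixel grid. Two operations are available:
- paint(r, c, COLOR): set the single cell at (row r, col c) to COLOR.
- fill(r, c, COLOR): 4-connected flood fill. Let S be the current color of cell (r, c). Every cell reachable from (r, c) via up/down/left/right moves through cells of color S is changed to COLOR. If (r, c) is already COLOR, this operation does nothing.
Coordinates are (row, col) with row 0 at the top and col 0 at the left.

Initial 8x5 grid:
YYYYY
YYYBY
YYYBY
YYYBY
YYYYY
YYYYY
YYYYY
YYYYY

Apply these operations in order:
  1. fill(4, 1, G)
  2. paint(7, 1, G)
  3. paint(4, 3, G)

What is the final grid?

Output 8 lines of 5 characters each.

After op 1 fill(4,1,G) [37 cells changed]:
GGGGG
GGGBG
GGGBG
GGGBG
GGGGG
GGGGG
GGGGG
GGGGG
After op 2 paint(7,1,G):
GGGGG
GGGBG
GGGBG
GGGBG
GGGGG
GGGGG
GGGGG
GGGGG
After op 3 paint(4,3,G):
GGGGG
GGGBG
GGGBG
GGGBG
GGGGG
GGGGG
GGGGG
GGGGG

Answer: GGGGG
GGGBG
GGGBG
GGGBG
GGGGG
GGGGG
GGGGG
GGGGG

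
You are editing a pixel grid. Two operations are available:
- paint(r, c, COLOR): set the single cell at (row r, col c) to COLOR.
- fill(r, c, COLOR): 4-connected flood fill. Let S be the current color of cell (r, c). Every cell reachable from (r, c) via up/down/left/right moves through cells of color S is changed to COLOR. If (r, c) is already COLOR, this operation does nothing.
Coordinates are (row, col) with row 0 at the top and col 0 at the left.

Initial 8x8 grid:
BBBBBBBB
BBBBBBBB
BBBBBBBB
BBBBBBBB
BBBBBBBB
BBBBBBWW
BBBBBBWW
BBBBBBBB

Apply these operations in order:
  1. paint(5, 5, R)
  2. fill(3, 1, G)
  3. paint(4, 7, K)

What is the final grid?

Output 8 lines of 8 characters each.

After op 1 paint(5,5,R):
BBBBBBBB
BBBBBBBB
BBBBBBBB
BBBBBBBB
BBBBBBBB
BBBBBRWW
BBBBBBWW
BBBBBBBB
After op 2 fill(3,1,G) [59 cells changed]:
GGGGGGGG
GGGGGGGG
GGGGGGGG
GGGGGGGG
GGGGGGGG
GGGGGRWW
GGGGGGWW
GGGGGGGG
After op 3 paint(4,7,K):
GGGGGGGG
GGGGGGGG
GGGGGGGG
GGGGGGGG
GGGGGGGK
GGGGGRWW
GGGGGGWW
GGGGGGGG

Answer: GGGGGGGG
GGGGGGGG
GGGGGGGG
GGGGGGGG
GGGGGGGK
GGGGGRWW
GGGGGGWW
GGGGGGGG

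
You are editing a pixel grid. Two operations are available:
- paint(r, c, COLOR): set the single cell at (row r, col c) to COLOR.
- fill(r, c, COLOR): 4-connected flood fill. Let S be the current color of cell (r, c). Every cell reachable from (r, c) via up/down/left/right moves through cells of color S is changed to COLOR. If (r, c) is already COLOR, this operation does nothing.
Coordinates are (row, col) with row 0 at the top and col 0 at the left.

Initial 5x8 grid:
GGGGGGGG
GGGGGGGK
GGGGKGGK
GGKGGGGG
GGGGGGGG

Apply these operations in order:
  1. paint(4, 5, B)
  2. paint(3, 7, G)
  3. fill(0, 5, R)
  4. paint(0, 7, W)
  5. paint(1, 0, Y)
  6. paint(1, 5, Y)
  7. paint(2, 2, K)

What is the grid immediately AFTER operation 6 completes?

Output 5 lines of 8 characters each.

Answer: RRRRRRRW
YRRRRYRK
RRRRKRRK
RRKRRRRR
RRRRRBRR

Derivation:
After op 1 paint(4,5,B):
GGGGGGGG
GGGGGGGK
GGGGKGGK
GGKGGGGG
GGGGGBGG
After op 2 paint(3,7,G):
GGGGGGGG
GGGGGGGK
GGGGKGGK
GGKGGGGG
GGGGGBGG
After op 3 fill(0,5,R) [35 cells changed]:
RRRRRRRR
RRRRRRRK
RRRRKRRK
RRKRRRRR
RRRRRBRR
After op 4 paint(0,7,W):
RRRRRRRW
RRRRRRRK
RRRRKRRK
RRKRRRRR
RRRRRBRR
After op 5 paint(1,0,Y):
RRRRRRRW
YRRRRRRK
RRRRKRRK
RRKRRRRR
RRRRRBRR
After op 6 paint(1,5,Y):
RRRRRRRW
YRRRRYRK
RRRRKRRK
RRKRRRRR
RRRRRBRR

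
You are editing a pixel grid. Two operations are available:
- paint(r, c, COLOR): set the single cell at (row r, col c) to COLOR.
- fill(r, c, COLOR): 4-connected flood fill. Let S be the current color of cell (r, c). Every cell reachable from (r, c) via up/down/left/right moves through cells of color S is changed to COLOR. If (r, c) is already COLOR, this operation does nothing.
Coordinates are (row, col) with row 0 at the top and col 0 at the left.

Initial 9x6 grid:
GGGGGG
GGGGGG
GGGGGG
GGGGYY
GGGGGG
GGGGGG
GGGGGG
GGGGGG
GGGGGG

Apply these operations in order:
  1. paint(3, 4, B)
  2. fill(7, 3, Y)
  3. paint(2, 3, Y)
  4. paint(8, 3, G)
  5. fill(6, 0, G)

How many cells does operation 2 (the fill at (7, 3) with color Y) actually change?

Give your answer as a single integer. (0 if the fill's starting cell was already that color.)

Answer: 52

Derivation:
After op 1 paint(3,4,B):
GGGGGG
GGGGGG
GGGGGG
GGGGBY
GGGGGG
GGGGGG
GGGGGG
GGGGGG
GGGGGG
After op 2 fill(7,3,Y) [52 cells changed]:
YYYYYY
YYYYYY
YYYYYY
YYYYBY
YYYYYY
YYYYYY
YYYYYY
YYYYYY
YYYYYY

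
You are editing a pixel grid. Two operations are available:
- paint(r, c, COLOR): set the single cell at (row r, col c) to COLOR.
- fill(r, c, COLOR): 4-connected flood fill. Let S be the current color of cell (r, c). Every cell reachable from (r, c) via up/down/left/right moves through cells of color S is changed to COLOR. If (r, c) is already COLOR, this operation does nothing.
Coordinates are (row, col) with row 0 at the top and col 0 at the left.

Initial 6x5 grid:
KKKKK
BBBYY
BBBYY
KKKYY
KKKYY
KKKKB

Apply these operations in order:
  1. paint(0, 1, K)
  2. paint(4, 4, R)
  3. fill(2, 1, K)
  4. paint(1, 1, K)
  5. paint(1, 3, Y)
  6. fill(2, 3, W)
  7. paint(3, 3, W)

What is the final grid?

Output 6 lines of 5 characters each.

After op 1 paint(0,1,K):
KKKKK
BBBYY
BBBYY
KKKYY
KKKYY
KKKKB
After op 2 paint(4,4,R):
KKKKK
BBBYY
BBBYY
KKKYY
KKKYR
KKKKB
After op 3 fill(2,1,K) [6 cells changed]:
KKKKK
KKKYY
KKKYY
KKKYY
KKKYR
KKKKB
After op 4 paint(1,1,K):
KKKKK
KKKYY
KKKYY
KKKYY
KKKYR
KKKKB
After op 5 paint(1,3,Y):
KKKKK
KKKYY
KKKYY
KKKYY
KKKYR
KKKKB
After op 6 fill(2,3,W) [7 cells changed]:
KKKKK
KKKWW
KKKWW
KKKWW
KKKWR
KKKKB
After op 7 paint(3,3,W):
KKKKK
KKKWW
KKKWW
KKKWW
KKKWR
KKKKB

Answer: KKKKK
KKKWW
KKKWW
KKKWW
KKKWR
KKKKB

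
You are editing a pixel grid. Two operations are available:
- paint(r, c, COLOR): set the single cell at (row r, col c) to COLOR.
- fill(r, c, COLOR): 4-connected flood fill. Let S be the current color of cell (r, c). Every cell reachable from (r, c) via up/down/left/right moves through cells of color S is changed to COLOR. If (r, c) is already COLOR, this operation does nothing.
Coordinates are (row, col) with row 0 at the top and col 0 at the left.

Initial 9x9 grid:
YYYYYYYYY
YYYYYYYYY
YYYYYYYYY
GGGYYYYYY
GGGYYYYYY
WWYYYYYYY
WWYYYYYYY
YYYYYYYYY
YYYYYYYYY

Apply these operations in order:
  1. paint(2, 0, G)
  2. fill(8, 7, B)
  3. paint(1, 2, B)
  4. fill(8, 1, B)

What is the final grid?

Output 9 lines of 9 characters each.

After op 1 paint(2,0,G):
YYYYYYYYY
YYYYYYYYY
GYYYYYYYY
GGGYYYYYY
GGGYYYYYY
WWYYYYYYY
WWYYYYYYY
YYYYYYYYY
YYYYYYYYY
After op 2 fill(8,7,B) [70 cells changed]:
BBBBBBBBB
BBBBBBBBB
GBBBBBBBB
GGGBBBBBB
GGGBBBBBB
WWBBBBBBB
WWBBBBBBB
BBBBBBBBB
BBBBBBBBB
After op 3 paint(1,2,B):
BBBBBBBBB
BBBBBBBBB
GBBBBBBBB
GGGBBBBBB
GGGBBBBBB
WWBBBBBBB
WWBBBBBBB
BBBBBBBBB
BBBBBBBBB
After op 4 fill(8,1,B) [0 cells changed]:
BBBBBBBBB
BBBBBBBBB
GBBBBBBBB
GGGBBBBBB
GGGBBBBBB
WWBBBBBBB
WWBBBBBBB
BBBBBBBBB
BBBBBBBBB

Answer: BBBBBBBBB
BBBBBBBBB
GBBBBBBBB
GGGBBBBBB
GGGBBBBBB
WWBBBBBBB
WWBBBBBBB
BBBBBBBBB
BBBBBBBBB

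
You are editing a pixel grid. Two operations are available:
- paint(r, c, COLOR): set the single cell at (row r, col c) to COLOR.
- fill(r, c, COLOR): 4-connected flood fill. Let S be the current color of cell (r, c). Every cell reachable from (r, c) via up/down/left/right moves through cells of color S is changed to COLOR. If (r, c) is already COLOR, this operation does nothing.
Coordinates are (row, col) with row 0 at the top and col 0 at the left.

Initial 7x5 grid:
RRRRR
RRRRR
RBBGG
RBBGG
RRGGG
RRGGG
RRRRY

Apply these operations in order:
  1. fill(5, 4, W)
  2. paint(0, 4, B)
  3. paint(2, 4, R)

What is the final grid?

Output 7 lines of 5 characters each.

Answer: RRRRB
RRRRR
RBBWR
RBBWW
RRWWW
RRWWW
RRRRY

Derivation:
After op 1 fill(5,4,W) [10 cells changed]:
RRRRR
RRRRR
RBBWW
RBBWW
RRWWW
RRWWW
RRRRY
After op 2 paint(0,4,B):
RRRRB
RRRRR
RBBWW
RBBWW
RRWWW
RRWWW
RRRRY
After op 3 paint(2,4,R):
RRRRB
RRRRR
RBBWR
RBBWW
RRWWW
RRWWW
RRRRY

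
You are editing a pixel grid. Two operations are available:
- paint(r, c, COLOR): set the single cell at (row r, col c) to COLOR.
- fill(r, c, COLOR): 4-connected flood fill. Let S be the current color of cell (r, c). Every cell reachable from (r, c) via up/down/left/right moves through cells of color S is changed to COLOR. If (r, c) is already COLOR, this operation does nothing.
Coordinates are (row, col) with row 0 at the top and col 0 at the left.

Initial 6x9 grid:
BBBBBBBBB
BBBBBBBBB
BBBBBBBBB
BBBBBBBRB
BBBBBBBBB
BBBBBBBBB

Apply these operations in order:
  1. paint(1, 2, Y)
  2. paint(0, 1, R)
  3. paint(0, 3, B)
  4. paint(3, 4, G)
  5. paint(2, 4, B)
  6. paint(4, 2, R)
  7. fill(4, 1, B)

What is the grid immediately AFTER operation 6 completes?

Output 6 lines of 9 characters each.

Answer: BRBBBBBBB
BBYBBBBBB
BBBBBBBBB
BBBBGBBRB
BBRBBBBBB
BBBBBBBBB

Derivation:
After op 1 paint(1,2,Y):
BBBBBBBBB
BBYBBBBBB
BBBBBBBBB
BBBBBBBRB
BBBBBBBBB
BBBBBBBBB
After op 2 paint(0,1,R):
BRBBBBBBB
BBYBBBBBB
BBBBBBBBB
BBBBBBBRB
BBBBBBBBB
BBBBBBBBB
After op 3 paint(0,3,B):
BRBBBBBBB
BBYBBBBBB
BBBBBBBBB
BBBBBBBRB
BBBBBBBBB
BBBBBBBBB
After op 4 paint(3,4,G):
BRBBBBBBB
BBYBBBBBB
BBBBBBBBB
BBBBGBBRB
BBBBBBBBB
BBBBBBBBB
After op 5 paint(2,4,B):
BRBBBBBBB
BBYBBBBBB
BBBBBBBBB
BBBBGBBRB
BBBBBBBBB
BBBBBBBBB
After op 6 paint(4,2,R):
BRBBBBBBB
BBYBBBBBB
BBBBBBBBB
BBBBGBBRB
BBRBBBBBB
BBBBBBBBB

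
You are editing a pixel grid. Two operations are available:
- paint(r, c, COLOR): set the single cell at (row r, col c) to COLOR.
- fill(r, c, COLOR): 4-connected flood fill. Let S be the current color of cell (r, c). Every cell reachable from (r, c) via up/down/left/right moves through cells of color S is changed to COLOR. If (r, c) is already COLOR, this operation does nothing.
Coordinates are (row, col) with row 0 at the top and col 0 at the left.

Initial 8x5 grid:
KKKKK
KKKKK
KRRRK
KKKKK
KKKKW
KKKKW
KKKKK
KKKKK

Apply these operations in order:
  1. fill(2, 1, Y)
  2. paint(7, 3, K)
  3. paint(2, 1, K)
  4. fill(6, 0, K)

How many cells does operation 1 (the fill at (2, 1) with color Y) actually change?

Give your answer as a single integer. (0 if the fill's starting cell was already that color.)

Answer: 3

Derivation:
After op 1 fill(2,1,Y) [3 cells changed]:
KKKKK
KKKKK
KYYYK
KKKKK
KKKKW
KKKKW
KKKKK
KKKKK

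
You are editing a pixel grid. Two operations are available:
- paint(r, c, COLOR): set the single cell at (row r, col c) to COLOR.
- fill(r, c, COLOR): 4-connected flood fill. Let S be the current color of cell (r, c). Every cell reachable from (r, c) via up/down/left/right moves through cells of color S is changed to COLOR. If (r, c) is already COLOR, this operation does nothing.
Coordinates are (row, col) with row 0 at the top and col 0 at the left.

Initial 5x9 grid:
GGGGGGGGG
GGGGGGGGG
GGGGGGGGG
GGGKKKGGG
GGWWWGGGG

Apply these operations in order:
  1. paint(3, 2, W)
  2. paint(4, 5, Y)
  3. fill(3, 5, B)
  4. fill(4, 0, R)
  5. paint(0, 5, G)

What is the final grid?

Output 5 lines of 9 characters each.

Answer: RRRRRGRRR
RRRRRRRRR
RRRRRRRRR
RRWBBBRRR
RRWWWYRRR

Derivation:
After op 1 paint(3,2,W):
GGGGGGGGG
GGGGGGGGG
GGGGGGGGG
GGWKKKGGG
GGWWWGGGG
After op 2 paint(4,5,Y):
GGGGGGGGG
GGGGGGGGG
GGGGGGGGG
GGWKKKGGG
GGWWWYGGG
After op 3 fill(3,5,B) [3 cells changed]:
GGGGGGGGG
GGGGGGGGG
GGGGGGGGG
GGWBBBGGG
GGWWWYGGG
After op 4 fill(4,0,R) [37 cells changed]:
RRRRRRRRR
RRRRRRRRR
RRRRRRRRR
RRWBBBRRR
RRWWWYRRR
After op 5 paint(0,5,G):
RRRRRGRRR
RRRRRRRRR
RRRRRRRRR
RRWBBBRRR
RRWWWYRRR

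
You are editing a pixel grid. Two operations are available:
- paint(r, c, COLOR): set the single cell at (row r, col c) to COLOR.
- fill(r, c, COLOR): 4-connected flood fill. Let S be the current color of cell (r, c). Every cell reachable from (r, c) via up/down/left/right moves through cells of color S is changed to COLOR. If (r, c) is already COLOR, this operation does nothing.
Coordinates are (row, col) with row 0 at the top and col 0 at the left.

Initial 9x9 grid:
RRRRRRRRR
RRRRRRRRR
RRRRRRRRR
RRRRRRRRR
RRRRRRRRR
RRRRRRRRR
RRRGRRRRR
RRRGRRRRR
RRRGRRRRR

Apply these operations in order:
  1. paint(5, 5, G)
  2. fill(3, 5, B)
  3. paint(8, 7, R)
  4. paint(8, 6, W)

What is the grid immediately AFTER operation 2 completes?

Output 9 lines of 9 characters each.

After op 1 paint(5,5,G):
RRRRRRRRR
RRRRRRRRR
RRRRRRRRR
RRRRRRRRR
RRRRRRRRR
RRRRRGRRR
RRRGRRRRR
RRRGRRRRR
RRRGRRRRR
After op 2 fill(3,5,B) [77 cells changed]:
BBBBBBBBB
BBBBBBBBB
BBBBBBBBB
BBBBBBBBB
BBBBBBBBB
BBBBBGBBB
BBBGBBBBB
BBBGBBBBB
BBBGBBBBB

Answer: BBBBBBBBB
BBBBBBBBB
BBBBBBBBB
BBBBBBBBB
BBBBBBBBB
BBBBBGBBB
BBBGBBBBB
BBBGBBBBB
BBBGBBBBB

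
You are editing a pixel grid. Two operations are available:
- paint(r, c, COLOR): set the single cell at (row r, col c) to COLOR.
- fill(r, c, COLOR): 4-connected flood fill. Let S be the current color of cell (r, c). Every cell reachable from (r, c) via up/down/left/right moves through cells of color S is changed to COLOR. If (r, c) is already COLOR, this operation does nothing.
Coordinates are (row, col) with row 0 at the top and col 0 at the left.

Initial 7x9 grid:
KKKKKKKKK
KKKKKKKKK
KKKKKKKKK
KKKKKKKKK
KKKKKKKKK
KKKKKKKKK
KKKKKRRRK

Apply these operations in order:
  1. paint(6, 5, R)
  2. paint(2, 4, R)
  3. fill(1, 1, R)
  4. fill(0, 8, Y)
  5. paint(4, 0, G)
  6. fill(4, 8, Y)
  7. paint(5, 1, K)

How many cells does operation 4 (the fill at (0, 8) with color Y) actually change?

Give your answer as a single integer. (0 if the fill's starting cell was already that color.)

Answer: 63

Derivation:
After op 1 paint(6,5,R):
KKKKKKKKK
KKKKKKKKK
KKKKKKKKK
KKKKKKKKK
KKKKKKKKK
KKKKKKKKK
KKKKKRRRK
After op 2 paint(2,4,R):
KKKKKKKKK
KKKKKKKKK
KKKKRKKKK
KKKKKKKKK
KKKKKKKKK
KKKKKKKKK
KKKKKRRRK
After op 3 fill(1,1,R) [59 cells changed]:
RRRRRRRRR
RRRRRRRRR
RRRRRRRRR
RRRRRRRRR
RRRRRRRRR
RRRRRRRRR
RRRRRRRRR
After op 4 fill(0,8,Y) [63 cells changed]:
YYYYYYYYY
YYYYYYYYY
YYYYYYYYY
YYYYYYYYY
YYYYYYYYY
YYYYYYYYY
YYYYYYYYY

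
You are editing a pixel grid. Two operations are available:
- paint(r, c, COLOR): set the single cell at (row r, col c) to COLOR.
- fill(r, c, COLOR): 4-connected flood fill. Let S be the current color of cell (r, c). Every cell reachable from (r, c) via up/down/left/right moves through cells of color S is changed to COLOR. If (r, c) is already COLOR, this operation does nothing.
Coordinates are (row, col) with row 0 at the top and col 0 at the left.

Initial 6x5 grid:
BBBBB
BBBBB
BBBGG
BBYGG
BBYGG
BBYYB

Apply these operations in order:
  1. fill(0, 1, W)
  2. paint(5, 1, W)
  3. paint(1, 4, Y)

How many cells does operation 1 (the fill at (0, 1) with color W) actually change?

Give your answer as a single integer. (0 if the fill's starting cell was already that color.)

After op 1 fill(0,1,W) [19 cells changed]:
WWWWW
WWWWW
WWWGG
WWYGG
WWYGG
WWYYB

Answer: 19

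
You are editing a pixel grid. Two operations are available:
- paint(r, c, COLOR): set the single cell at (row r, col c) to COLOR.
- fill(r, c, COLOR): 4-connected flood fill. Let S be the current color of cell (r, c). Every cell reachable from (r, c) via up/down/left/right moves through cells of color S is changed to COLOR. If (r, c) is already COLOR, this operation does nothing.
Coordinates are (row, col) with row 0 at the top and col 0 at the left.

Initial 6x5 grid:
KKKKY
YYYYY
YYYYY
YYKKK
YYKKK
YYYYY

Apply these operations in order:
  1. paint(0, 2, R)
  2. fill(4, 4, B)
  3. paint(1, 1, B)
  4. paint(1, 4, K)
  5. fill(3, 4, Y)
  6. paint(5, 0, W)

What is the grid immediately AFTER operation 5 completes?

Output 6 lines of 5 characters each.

Answer: KKRKY
YBYYK
YYYYY
YYYYY
YYYYY
YYYYY

Derivation:
After op 1 paint(0,2,R):
KKRKY
YYYYY
YYYYY
YYKKK
YYKKK
YYYYY
After op 2 fill(4,4,B) [6 cells changed]:
KKRKY
YYYYY
YYYYY
YYBBB
YYBBB
YYYYY
After op 3 paint(1,1,B):
KKRKY
YBYYY
YYYYY
YYBBB
YYBBB
YYYYY
After op 4 paint(1,4,K):
KKRKY
YBYYK
YYYYY
YYBBB
YYBBB
YYYYY
After op 5 fill(3,4,Y) [6 cells changed]:
KKRKY
YBYYK
YYYYY
YYYYY
YYYYY
YYYYY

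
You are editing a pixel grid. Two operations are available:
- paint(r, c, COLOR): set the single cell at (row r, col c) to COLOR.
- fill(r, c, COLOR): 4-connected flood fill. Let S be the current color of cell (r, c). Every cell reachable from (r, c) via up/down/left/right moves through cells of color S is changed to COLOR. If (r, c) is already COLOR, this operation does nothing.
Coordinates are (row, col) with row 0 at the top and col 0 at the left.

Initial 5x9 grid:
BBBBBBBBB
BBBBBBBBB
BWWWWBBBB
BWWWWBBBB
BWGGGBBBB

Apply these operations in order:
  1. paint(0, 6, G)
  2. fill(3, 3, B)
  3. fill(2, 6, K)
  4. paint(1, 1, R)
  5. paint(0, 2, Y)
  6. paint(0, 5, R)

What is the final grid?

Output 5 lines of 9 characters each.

Answer: KKYKKRGKK
KRKKKKKKK
KKKKKKKKK
KKKKKKKKK
KKGGGKKKK

Derivation:
After op 1 paint(0,6,G):
BBBBBBGBB
BBBBBBBBB
BWWWWBBBB
BWWWWBBBB
BWGGGBBBB
After op 2 fill(3,3,B) [9 cells changed]:
BBBBBBGBB
BBBBBBBBB
BBBBBBBBB
BBBBBBBBB
BBGGGBBBB
After op 3 fill(2,6,K) [41 cells changed]:
KKKKKKGKK
KKKKKKKKK
KKKKKKKKK
KKKKKKKKK
KKGGGKKKK
After op 4 paint(1,1,R):
KKKKKKGKK
KRKKKKKKK
KKKKKKKKK
KKKKKKKKK
KKGGGKKKK
After op 5 paint(0,2,Y):
KKYKKKGKK
KRKKKKKKK
KKKKKKKKK
KKKKKKKKK
KKGGGKKKK
After op 6 paint(0,5,R):
KKYKKRGKK
KRKKKKKKK
KKKKKKKKK
KKKKKKKKK
KKGGGKKKK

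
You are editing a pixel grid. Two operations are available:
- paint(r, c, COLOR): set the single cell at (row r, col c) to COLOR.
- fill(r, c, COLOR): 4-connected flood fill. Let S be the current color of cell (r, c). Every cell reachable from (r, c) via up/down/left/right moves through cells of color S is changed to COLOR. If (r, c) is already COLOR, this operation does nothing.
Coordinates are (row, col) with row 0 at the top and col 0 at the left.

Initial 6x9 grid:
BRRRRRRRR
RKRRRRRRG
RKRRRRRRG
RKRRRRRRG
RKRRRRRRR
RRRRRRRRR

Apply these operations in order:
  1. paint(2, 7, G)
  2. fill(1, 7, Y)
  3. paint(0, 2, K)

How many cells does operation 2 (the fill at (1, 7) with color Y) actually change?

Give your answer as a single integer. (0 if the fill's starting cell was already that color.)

After op 1 paint(2,7,G):
BRRRRRRRR
RKRRRRRRG
RKRRRRRGG
RKRRRRRRG
RKRRRRRRR
RRRRRRRRR
After op 2 fill(1,7,Y) [45 cells changed]:
BYYYYYYYY
YKYYYYYYG
YKYYYYYGG
YKYYYYYYG
YKYYYYYYY
YYYYYYYYY

Answer: 45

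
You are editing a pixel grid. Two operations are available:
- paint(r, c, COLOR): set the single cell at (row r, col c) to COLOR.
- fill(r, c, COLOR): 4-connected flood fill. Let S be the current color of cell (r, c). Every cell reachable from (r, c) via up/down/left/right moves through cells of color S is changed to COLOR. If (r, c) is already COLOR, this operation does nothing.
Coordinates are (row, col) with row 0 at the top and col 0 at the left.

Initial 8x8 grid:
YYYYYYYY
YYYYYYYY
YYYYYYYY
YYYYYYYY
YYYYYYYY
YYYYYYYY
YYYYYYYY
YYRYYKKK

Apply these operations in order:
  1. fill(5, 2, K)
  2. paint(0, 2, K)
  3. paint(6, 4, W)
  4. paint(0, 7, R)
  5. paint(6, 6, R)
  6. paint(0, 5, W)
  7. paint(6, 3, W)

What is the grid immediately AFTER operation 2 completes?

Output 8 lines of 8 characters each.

Answer: KKKKKKKK
KKKKKKKK
KKKKKKKK
KKKKKKKK
KKKKKKKK
KKKKKKKK
KKKKKKKK
KKRKKKKK

Derivation:
After op 1 fill(5,2,K) [60 cells changed]:
KKKKKKKK
KKKKKKKK
KKKKKKKK
KKKKKKKK
KKKKKKKK
KKKKKKKK
KKKKKKKK
KKRKKKKK
After op 2 paint(0,2,K):
KKKKKKKK
KKKKKKKK
KKKKKKKK
KKKKKKKK
KKKKKKKK
KKKKKKKK
KKKKKKKK
KKRKKKKK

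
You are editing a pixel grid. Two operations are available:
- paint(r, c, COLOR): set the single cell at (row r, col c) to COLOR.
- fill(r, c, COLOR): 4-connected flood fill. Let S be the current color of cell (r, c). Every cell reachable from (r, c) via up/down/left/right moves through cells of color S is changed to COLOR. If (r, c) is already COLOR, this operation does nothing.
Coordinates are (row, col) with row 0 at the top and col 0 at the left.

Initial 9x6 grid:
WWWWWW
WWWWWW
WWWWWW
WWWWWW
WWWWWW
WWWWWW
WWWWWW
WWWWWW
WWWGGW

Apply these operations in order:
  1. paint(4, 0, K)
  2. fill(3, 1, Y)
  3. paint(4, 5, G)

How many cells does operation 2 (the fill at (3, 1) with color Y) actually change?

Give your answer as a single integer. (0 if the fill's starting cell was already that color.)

Answer: 51

Derivation:
After op 1 paint(4,0,K):
WWWWWW
WWWWWW
WWWWWW
WWWWWW
KWWWWW
WWWWWW
WWWWWW
WWWWWW
WWWGGW
After op 2 fill(3,1,Y) [51 cells changed]:
YYYYYY
YYYYYY
YYYYYY
YYYYYY
KYYYYY
YYYYYY
YYYYYY
YYYYYY
YYYGGY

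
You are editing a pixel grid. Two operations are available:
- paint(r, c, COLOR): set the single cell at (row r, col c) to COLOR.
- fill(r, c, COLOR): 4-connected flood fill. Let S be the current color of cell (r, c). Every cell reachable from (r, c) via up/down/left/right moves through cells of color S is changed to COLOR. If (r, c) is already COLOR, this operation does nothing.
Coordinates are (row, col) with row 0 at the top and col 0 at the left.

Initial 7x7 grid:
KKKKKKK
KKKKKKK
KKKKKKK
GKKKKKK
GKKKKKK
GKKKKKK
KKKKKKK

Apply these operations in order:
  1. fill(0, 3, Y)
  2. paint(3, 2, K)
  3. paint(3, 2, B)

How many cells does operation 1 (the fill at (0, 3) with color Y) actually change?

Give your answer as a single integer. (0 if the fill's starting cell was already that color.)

Answer: 46

Derivation:
After op 1 fill(0,3,Y) [46 cells changed]:
YYYYYYY
YYYYYYY
YYYYYYY
GYYYYYY
GYYYYYY
GYYYYYY
YYYYYYY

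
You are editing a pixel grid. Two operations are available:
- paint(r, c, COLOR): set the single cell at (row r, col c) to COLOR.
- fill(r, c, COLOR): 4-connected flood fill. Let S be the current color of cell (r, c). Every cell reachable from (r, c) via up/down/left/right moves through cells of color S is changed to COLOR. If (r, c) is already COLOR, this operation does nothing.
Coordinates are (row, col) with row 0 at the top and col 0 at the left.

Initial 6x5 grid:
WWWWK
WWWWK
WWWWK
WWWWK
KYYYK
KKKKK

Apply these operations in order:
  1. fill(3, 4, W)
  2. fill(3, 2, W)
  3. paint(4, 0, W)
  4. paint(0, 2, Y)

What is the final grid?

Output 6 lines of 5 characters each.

Answer: WWYWW
WWWWW
WWWWW
WWWWW
WYYYW
WWWWW

Derivation:
After op 1 fill(3,4,W) [11 cells changed]:
WWWWW
WWWWW
WWWWW
WWWWW
WYYYW
WWWWW
After op 2 fill(3,2,W) [0 cells changed]:
WWWWW
WWWWW
WWWWW
WWWWW
WYYYW
WWWWW
After op 3 paint(4,0,W):
WWWWW
WWWWW
WWWWW
WWWWW
WYYYW
WWWWW
After op 4 paint(0,2,Y):
WWYWW
WWWWW
WWWWW
WWWWW
WYYYW
WWWWW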